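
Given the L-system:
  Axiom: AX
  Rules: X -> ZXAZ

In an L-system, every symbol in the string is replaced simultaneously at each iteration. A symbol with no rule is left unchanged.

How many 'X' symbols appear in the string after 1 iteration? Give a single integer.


Step 0: AX  (1 'X')
Step 1: AZXAZ  (1 'X')

Answer: 1


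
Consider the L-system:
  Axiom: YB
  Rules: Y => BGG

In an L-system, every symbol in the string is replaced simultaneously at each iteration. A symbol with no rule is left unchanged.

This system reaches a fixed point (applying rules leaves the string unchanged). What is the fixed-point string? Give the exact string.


Answer: BGGB

Derivation:
Step 0: YB
Step 1: BGGB
Step 2: BGGB  (unchanged — fixed point at step 1)


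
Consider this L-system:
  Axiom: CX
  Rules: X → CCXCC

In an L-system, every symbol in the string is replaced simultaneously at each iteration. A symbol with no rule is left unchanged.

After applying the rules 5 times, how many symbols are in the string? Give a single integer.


Step 0: length = 2
Step 1: length = 6
Step 2: length = 10
Step 3: length = 14
Step 4: length = 18
Step 5: length = 22

Answer: 22


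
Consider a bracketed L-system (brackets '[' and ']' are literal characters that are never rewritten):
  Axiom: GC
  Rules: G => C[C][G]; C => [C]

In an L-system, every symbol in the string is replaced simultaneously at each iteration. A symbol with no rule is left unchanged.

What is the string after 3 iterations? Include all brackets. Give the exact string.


Step 0: GC
Step 1: C[C][G][C]
Step 2: [C][[C]][C[C][G]][[C]]
Step 3: [[C]][[[C]]][[C][[C]][C[C][G]]][[[C]]]

Answer: [[C]][[[C]]][[C][[C]][C[C][G]]][[[C]]]


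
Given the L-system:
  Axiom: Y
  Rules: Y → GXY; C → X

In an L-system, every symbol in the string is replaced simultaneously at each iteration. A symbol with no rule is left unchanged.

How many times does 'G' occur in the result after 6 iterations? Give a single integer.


Answer: 6

Derivation:
Step 0: Y  (0 'G')
Step 1: GXY  (1 'G')
Step 2: GXGXY  (2 'G')
Step 3: GXGXGXY  (3 'G')
Step 4: GXGXGXGXY  (4 'G')
Step 5: GXGXGXGXGXY  (5 'G')
Step 6: GXGXGXGXGXGXY  (6 'G')


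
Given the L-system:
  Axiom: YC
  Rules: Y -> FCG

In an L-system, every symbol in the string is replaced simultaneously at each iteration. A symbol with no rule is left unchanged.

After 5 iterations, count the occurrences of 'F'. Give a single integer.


Answer: 1

Derivation:
Step 0: YC  (0 'F')
Step 1: FCGC  (1 'F')
Step 2: FCGC  (1 'F')
Step 3: FCGC  (1 'F')
Step 4: FCGC  (1 'F')
Step 5: FCGC  (1 'F')


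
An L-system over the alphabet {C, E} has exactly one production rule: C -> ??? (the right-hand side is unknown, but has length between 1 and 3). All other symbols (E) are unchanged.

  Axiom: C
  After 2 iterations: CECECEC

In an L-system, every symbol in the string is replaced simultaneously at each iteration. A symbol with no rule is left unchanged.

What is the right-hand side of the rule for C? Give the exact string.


Trying C -> CEC:
  Step 0: C
  Step 1: CEC
  Step 2: CECECEC
Matches the given result.

Answer: CEC


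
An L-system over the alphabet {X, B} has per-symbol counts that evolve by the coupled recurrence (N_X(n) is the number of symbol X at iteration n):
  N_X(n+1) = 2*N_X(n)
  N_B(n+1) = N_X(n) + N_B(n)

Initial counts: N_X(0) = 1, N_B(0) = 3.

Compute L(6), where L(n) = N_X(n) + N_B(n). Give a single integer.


Answer: 130

Derivation:
Step 0: N_X=1, N_B=3, L=4
Step 1: N_X=2, N_B=4, L=6
Step 2: N_X=4, N_B=6, L=10
Step 3: N_X=8, N_B=10, L=18
Step 4: N_X=16, N_B=18, L=34
Step 5: N_X=32, N_B=34, L=66
Step 6: N_X=64, N_B=66, L=130


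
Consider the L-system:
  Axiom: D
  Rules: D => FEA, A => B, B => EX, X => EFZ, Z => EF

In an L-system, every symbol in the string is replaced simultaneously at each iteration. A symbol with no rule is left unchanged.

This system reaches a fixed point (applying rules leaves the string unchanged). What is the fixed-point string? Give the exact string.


Answer: FEEEFEF

Derivation:
Step 0: D
Step 1: FEA
Step 2: FEB
Step 3: FEEX
Step 4: FEEEFZ
Step 5: FEEEFEF
Step 6: FEEEFEF  (unchanged — fixed point at step 5)


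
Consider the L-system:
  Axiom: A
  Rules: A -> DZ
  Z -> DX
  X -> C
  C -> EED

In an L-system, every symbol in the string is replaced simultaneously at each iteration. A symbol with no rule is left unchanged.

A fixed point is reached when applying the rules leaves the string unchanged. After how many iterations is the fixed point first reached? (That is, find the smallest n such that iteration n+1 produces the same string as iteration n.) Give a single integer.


Step 0: A
Step 1: DZ
Step 2: DDX
Step 3: DDC
Step 4: DDEED
Step 5: DDEED  (unchanged — fixed point at step 4)

Answer: 4


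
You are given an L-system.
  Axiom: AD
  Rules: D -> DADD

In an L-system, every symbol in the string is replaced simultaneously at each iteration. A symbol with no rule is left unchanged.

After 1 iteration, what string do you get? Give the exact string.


Answer: ADADD

Derivation:
Step 0: AD
Step 1: ADADD


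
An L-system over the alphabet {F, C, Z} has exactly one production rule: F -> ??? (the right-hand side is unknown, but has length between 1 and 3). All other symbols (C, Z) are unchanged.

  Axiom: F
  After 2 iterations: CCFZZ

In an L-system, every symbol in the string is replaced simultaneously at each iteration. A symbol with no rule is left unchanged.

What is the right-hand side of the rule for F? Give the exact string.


Answer: CFZ

Derivation:
Trying F -> CFZ:
  Step 0: F
  Step 1: CFZ
  Step 2: CCFZZ
Matches the given result.


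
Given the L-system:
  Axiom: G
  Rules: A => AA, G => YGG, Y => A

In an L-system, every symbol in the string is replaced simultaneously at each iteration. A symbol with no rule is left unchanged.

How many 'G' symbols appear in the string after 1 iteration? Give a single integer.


Answer: 2

Derivation:
Step 0: G  (1 'G')
Step 1: YGG  (2 'G')


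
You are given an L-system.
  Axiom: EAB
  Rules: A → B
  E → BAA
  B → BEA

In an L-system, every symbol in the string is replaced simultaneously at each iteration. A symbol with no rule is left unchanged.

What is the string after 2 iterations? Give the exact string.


Step 0: EAB
Step 1: BAABBEA
Step 2: BEABBBEABEABAAB

Answer: BEABBBEABEABAAB


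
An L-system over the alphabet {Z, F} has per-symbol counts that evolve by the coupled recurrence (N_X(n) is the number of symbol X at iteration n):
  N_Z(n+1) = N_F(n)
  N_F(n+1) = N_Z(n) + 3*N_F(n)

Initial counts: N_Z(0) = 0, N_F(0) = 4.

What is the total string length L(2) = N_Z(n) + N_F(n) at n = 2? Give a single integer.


Answer: 52

Derivation:
Step 0: N_Z=0, N_F=4, L=4
Step 1: N_Z=4, N_F=12, L=16
Step 2: N_Z=12, N_F=40, L=52


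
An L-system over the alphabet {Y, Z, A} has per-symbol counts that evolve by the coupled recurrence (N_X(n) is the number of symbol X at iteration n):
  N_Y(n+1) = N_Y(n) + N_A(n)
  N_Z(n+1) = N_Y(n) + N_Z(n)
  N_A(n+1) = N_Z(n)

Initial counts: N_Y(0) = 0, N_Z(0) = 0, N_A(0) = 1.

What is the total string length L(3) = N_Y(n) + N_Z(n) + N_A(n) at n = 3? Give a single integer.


Step 0: N_Y=0, N_Z=0, N_A=1, L=1
Step 1: N_Y=1, N_Z=0, N_A=0, L=1
Step 2: N_Y=1, N_Z=1, N_A=0, L=2
Step 3: N_Y=1, N_Z=2, N_A=1, L=4

Answer: 4


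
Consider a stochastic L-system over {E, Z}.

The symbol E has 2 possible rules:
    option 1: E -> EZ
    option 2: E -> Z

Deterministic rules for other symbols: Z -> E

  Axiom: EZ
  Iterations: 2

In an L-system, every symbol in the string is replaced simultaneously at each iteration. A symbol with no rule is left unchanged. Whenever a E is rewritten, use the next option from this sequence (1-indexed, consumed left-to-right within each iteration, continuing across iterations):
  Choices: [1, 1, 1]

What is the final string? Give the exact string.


Answer: EZEEZ

Derivation:
Step 0: EZ
Step 1: EZE  (used choices [1])
Step 2: EZEEZ  (used choices [1, 1])


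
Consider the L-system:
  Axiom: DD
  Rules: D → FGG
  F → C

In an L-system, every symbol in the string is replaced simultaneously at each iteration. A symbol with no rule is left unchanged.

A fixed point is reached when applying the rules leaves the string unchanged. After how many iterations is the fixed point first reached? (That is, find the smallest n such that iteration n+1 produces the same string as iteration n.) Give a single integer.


Answer: 2

Derivation:
Step 0: DD
Step 1: FGGFGG
Step 2: CGGCGG
Step 3: CGGCGG  (unchanged — fixed point at step 2)


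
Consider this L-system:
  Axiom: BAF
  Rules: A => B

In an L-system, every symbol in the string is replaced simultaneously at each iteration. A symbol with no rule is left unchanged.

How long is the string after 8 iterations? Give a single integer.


Answer: 3

Derivation:
Step 0: length = 3
Step 1: length = 3
Step 2: length = 3
Step 3: length = 3
Step 4: length = 3
Step 5: length = 3
Step 6: length = 3
Step 7: length = 3
Step 8: length = 3


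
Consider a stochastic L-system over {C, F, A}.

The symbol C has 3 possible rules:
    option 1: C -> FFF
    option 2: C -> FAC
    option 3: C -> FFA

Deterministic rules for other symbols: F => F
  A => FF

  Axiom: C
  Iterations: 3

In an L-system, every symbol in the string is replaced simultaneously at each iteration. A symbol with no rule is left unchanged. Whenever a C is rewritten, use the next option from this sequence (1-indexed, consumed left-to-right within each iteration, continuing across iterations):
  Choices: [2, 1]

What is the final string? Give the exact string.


Step 0: C
Step 1: FAC  (used choices [2])
Step 2: FFFFFF  (used choices [1])
Step 3: FFFFFF  (used choices [])

Answer: FFFFFF


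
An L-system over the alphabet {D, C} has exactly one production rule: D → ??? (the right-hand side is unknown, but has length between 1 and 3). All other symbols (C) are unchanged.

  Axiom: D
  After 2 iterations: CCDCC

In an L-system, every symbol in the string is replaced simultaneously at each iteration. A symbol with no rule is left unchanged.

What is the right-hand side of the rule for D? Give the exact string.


Trying D → CDC:
  Step 0: D
  Step 1: CDC
  Step 2: CCDCC
Matches the given result.

Answer: CDC


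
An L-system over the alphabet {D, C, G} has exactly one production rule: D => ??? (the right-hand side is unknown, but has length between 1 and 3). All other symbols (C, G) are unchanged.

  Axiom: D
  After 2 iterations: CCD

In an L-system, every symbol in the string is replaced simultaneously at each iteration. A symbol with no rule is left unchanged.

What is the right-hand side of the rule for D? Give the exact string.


Answer: CD

Derivation:
Trying D => CD:
  Step 0: D
  Step 1: CD
  Step 2: CCD
Matches the given result.


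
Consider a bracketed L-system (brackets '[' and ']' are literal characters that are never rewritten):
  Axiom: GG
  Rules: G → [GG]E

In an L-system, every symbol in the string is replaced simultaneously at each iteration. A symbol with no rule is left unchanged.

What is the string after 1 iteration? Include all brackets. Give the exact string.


Answer: [GG]E[GG]E

Derivation:
Step 0: GG
Step 1: [GG]E[GG]E


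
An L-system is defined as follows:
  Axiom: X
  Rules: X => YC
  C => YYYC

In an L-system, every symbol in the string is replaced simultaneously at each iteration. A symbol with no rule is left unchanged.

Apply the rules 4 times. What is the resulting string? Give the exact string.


Answer: YYYYYYYYYYC

Derivation:
Step 0: X
Step 1: YC
Step 2: YYYYC
Step 3: YYYYYYYC
Step 4: YYYYYYYYYYC


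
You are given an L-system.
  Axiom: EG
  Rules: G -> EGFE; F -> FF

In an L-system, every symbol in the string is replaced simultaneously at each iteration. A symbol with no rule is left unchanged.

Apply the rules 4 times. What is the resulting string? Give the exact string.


Step 0: EG
Step 1: EEGFE
Step 2: EEEGFEFFE
Step 3: EEEEGFEFFEFFFFE
Step 4: EEEEEGFEFFEFFFFEFFFFFFFFE

Answer: EEEEEGFEFFEFFFFEFFFFFFFFE


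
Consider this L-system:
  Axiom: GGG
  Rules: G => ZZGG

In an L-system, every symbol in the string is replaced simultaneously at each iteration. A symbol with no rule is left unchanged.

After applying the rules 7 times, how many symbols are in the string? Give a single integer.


Answer: 1146

Derivation:
Step 0: length = 3
Step 1: length = 12
Step 2: length = 30
Step 3: length = 66
Step 4: length = 138
Step 5: length = 282
Step 6: length = 570
Step 7: length = 1146


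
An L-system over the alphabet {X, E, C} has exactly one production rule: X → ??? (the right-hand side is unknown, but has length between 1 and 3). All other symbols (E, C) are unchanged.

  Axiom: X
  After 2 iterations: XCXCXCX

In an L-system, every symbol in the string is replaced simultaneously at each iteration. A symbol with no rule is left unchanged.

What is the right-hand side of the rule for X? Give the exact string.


Trying X → XCX:
  Step 0: X
  Step 1: XCX
  Step 2: XCXCXCX
Matches the given result.

Answer: XCX


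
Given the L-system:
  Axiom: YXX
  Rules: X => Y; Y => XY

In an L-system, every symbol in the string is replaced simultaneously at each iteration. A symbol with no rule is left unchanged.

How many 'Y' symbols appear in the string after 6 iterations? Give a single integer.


Step 0: YXX  (1 'Y')
Step 1: XYYY  (3 'Y')
Step 2: YXYXYXY  (4 'Y')
Step 3: XYYXYYXYYXY  (7 'Y')
Step 4: YXYXYYXYXYYXYXYYXY  (11 'Y')
Step 5: XYYXYYXYXYYXYYXYXYYXYYXYXYYXY  (18 'Y')
Step 6: YXYXYYXYXYYXYYXYXYYXYXYYXYYXYXYYXYXYYXYYXYXYYXY  (29 'Y')

Answer: 29


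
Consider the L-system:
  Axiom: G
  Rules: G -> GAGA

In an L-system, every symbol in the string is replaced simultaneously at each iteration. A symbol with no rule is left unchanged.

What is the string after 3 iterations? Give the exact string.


Answer: GAGAAGAGAAAGAGAAGAGAAA

Derivation:
Step 0: G
Step 1: GAGA
Step 2: GAGAAGAGAA
Step 3: GAGAAGAGAAAGAGAAGAGAAA


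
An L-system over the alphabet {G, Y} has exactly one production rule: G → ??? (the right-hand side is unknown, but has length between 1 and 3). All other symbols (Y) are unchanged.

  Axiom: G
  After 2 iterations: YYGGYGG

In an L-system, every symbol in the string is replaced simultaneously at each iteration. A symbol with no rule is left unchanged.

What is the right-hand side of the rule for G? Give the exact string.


Trying G → YGG:
  Step 0: G
  Step 1: YGG
  Step 2: YYGGYGG
Matches the given result.

Answer: YGG


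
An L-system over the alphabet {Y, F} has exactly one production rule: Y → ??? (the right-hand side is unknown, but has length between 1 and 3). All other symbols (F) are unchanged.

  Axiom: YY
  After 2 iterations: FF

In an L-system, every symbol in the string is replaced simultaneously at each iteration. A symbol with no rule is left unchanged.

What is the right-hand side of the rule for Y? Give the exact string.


Trying Y → F:
  Step 0: YY
  Step 1: FF
  Step 2: FF
Matches the given result.

Answer: F


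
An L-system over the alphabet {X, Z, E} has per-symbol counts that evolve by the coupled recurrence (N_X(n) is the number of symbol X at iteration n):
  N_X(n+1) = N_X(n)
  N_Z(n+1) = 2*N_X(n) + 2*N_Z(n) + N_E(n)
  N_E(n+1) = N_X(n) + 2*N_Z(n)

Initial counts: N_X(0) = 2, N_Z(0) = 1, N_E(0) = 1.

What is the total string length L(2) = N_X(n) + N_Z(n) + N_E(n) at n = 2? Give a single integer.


Answer: 40

Derivation:
Step 0: N_X=2, N_Z=1, N_E=1, L=4
Step 1: N_X=2, N_Z=7, N_E=4, L=13
Step 2: N_X=2, N_Z=22, N_E=16, L=40


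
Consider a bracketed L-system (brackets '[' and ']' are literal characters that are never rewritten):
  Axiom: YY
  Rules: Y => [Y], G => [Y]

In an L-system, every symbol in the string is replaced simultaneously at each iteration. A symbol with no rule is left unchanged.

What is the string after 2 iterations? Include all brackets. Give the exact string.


Step 0: YY
Step 1: [Y][Y]
Step 2: [[Y]][[Y]]

Answer: [[Y]][[Y]]


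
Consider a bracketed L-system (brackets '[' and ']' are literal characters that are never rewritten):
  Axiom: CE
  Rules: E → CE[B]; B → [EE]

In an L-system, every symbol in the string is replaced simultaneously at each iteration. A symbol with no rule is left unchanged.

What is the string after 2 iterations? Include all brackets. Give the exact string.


Answer: CCCE[B][[EE]]

Derivation:
Step 0: CE
Step 1: CCE[B]
Step 2: CCCE[B][[EE]]


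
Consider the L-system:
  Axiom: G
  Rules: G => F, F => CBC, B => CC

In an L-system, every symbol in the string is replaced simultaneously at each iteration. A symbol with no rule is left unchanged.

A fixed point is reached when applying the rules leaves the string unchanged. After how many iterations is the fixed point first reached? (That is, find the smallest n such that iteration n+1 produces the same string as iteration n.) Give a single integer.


Answer: 3

Derivation:
Step 0: G
Step 1: F
Step 2: CBC
Step 3: CCCC
Step 4: CCCC  (unchanged — fixed point at step 3)


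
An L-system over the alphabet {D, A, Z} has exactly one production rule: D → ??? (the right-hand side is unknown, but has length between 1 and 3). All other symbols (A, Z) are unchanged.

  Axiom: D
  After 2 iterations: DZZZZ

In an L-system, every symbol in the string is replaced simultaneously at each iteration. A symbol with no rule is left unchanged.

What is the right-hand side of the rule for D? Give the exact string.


Trying D → DZZ:
  Step 0: D
  Step 1: DZZ
  Step 2: DZZZZ
Matches the given result.

Answer: DZZ


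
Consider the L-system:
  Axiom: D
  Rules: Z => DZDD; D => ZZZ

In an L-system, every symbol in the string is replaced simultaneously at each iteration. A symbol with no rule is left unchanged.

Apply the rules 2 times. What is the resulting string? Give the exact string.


Step 0: D
Step 1: ZZZ
Step 2: DZDDDZDDDZDD

Answer: DZDDDZDDDZDD


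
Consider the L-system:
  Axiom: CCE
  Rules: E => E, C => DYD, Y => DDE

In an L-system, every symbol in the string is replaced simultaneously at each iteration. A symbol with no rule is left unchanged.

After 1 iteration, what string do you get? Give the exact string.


Step 0: CCE
Step 1: DYDDYDE

Answer: DYDDYDE


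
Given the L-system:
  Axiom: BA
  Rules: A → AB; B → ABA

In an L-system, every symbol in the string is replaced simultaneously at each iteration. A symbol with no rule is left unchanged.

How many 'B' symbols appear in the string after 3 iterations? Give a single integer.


Answer: 12

Derivation:
Step 0: BA  (1 'B')
Step 1: ABAAB  (2 'B')
Step 2: ABABAABABABA  (5 'B')
Step 3: ABABAABABAABABABAABABAABABAAB  (12 'B')


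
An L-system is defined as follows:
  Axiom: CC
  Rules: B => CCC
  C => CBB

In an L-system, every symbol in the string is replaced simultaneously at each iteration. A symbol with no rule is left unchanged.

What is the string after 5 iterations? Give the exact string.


Answer: CBBCCCCCCCBBCBBCBBCBBCBBCBBCBBCCCCCCCBBCCCCCCCBBCCCCCCCBBCCCCCCCBBCCCCCCCBBCCCCCCCBBCCCCCCCBBCBBCBBCBBCBBCBBCBBCCCCCCCBBCBBCBBCBBCBBCBBCBBCCCCCCCBBCBBCBBCBBCBBCBBCBBCCCCCCCBBCBBCBBCBBCBBCBBCBBCCCCCCCBBCBBCBBCBBCBBCBBCBBCCCCCCCBBCBBCBBCBBCBBCBBCBBCCCCCCCBBCBBCBBCBBCBBCBBCBBCCCCCCCBBCCCCCCCBBCCCCCCCBBCCCCCCCBBCCCCCCCBBCCCCCCCBBCCCCCCCBBCBBCBBCBBCBBCBBCBBCCCCCCCBBCBBCBBCBBCBBCBBCBBCCCCCCCBBCBBCBBCBBCBBCBBCBBCCCCCCCBBCBBCBBCBBCBBCBBCBBCCCCCCCBBCBBCBBCBBCBBCBBCBBCCCCCCCBBCBBCBBCBBCBBCBB

Derivation:
Step 0: CC
Step 1: CBBCBB
Step 2: CBBCCCCCCCBBCCCCCC
Step 3: CBBCCCCCCCBBCBBCBBCBBCBBCBBCBBCCCCCCCBBCBBCBBCBBCBBCBB
Step 4: CBBCCCCCCCBBCBBCBBCBBCBBCBBCBBCCCCCCCBBCCCCCCCBBCCCCCCCBBCCCCCCCBBCCCCCCCBBCCCCCCCBBCCCCCCCBBCBBCBBCBBCBBCBBCBBCCCCCCCBBCCCCCCCBBCCCCCCCBBCCCCCCCBBCCCCCCCBBCCCCCC
Step 5: CBBCCCCCCCBBCBBCBBCBBCBBCBBCBBCCCCCCCBBCCCCCCCBBCCCCCCCBBCCCCCCCBBCCCCCCCBBCCCCCCCBBCCCCCCCBBCBBCBBCBBCBBCBBCBBCCCCCCCBBCBBCBBCBBCBBCBBCBBCCCCCCCBBCBBCBBCBBCBBCBBCBBCCCCCCCBBCBBCBBCBBCBBCBBCBBCCCCCCCBBCBBCBBCBBCBBCBBCBBCCCCCCCBBCBBCBBCBBCBBCBBCBBCCCCCCCBBCBBCBBCBBCBBCBBCBBCCCCCCCBBCCCCCCCBBCCCCCCCBBCCCCCCCBBCCCCCCCBBCCCCCCCBBCCCCCCCBBCBBCBBCBBCBBCBBCBBCCCCCCCBBCBBCBBCBBCBBCBBCBBCCCCCCCBBCBBCBBCBBCBBCBBCBBCCCCCCCBBCBBCBBCBBCBBCBBCBBCCCCCCCBBCBBCBBCBBCBBCBBCBBCCCCCCCBBCBBCBBCBBCBBCBB


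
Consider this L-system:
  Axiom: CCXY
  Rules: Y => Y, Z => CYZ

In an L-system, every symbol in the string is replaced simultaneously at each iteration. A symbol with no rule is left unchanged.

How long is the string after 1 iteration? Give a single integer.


Step 0: length = 4
Step 1: length = 4

Answer: 4


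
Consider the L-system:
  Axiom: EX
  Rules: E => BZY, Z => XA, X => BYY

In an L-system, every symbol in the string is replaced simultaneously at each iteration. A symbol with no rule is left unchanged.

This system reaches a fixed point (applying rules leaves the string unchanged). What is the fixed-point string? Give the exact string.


Step 0: EX
Step 1: BZYBYY
Step 2: BXAYBYY
Step 3: BBYYAYBYY
Step 4: BBYYAYBYY  (unchanged — fixed point at step 3)

Answer: BBYYAYBYY


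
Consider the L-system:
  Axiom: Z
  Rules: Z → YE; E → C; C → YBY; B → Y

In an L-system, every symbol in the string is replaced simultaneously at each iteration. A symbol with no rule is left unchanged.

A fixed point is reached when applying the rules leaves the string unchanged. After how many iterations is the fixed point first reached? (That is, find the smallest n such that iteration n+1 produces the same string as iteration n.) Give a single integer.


Step 0: Z
Step 1: YE
Step 2: YC
Step 3: YYBY
Step 4: YYYY
Step 5: YYYY  (unchanged — fixed point at step 4)

Answer: 4


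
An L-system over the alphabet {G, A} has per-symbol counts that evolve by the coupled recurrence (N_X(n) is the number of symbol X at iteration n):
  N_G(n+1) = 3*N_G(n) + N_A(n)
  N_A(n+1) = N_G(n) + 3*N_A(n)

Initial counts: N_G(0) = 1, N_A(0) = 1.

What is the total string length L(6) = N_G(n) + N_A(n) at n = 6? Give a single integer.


Answer: 8192

Derivation:
Step 0: N_G=1, N_A=1, L=2
Step 1: N_G=4, N_A=4, L=8
Step 2: N_G=16, N_A=16, L=32
Step 3: N_G=64, N_A=64, L=128
Step 4: N_G=256, N_A=256, L=512
Step 5: N_G=1024, N_A=1024, L=2048
Step 6: N_G=4096, N_A=4096, L=8192


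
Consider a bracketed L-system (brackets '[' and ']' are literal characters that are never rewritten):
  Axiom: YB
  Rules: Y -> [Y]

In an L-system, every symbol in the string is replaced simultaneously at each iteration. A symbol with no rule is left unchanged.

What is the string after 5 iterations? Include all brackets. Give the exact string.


Step 0: YB
Step 1: [Y]B
Step 2: [[Y]]B
Step 3: [[[Y]]]B
Step 4: [[[[Y]]]]B
Step 5: [[[[[Y]]]]]B

Answer: [[[[[Y]]]]]B


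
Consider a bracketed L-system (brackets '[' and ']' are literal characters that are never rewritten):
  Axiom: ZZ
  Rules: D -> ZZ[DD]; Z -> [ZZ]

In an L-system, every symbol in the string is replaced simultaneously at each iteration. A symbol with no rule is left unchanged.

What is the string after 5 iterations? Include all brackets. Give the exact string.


Step 0: ZZ
Step 1: [ZZ][ZZ]
Step 2: [[ZZ][ZZ]][[ZZ][ZZ]]
Step 3: [[[ZZ][ZZ]][[ZZ][ZZ]]][[[ZZ][ZZ]][[ZZ][ZZ]]]
Step 4: [[[[ZZ][ZZ]][[ZZ][ZZ]]][[[ZZ][ZZ]][[ZZ][ZZ]]]][[[[ZZ][ZZ]][[ZZ][ZZ]]][[[ZZ][ZZ]][[ZZ][ZZ]]]]
Step 5: [[[[[ZZ][ZZ]][[ZZ][ZZ]]][[[ZZ][ZZ]][[ZZ][ZZ]]]][[[[ZZ][ZZ]][[ZZ][ZZ]]][[[ZZ][ZZ]][[ZZ][ZZ]]]]][[[[[ZZ][ZZ]][[ZZ][ZZ]]][[[ZZ][ZZ]][[ZZ][ZZ]]]][[[[ZZ][ZZ]][[ZZ][ZZ]]][[[ZZ][ZZ]][[ZZ][ZZ]]]]]

Answer: [[[[[ZZ][ZZ]][[ZZ][ZZ]]][[[ZZ][ZZ]][[ZZ][ZZ]]]][[[[ZZ][ZZ]][[ZZ][ZZ]]][[[ZZ][ZZ]][[ZZ][ZZ]]]]][[[[[ZZ][ZZ]][[ZZ][ZZ]]][[[ZZ][ZZ]][[ZZ][ZZ]]]][[[[ZZ][ZZ]][[ZZ][ZZ]]][[[ZZ][ZZ]][[ZZ][ZZ]]]]]


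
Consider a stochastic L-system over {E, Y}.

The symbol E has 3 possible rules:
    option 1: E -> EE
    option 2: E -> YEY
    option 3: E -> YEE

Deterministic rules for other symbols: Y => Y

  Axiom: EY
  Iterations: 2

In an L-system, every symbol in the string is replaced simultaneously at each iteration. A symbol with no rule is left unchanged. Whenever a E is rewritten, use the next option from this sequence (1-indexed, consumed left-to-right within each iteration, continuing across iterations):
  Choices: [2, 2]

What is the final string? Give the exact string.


Answer: YYEYYY

Derivation:
Step 0: EY
Step 1: YEYY  (used choices [2])
Step 2: YYEYYY  (used choices [2])


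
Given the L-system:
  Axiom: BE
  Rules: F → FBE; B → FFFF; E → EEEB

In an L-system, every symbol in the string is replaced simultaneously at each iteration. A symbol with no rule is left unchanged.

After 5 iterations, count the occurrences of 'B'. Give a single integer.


Final string: FBEFFFFEEEBFBEFBEFBEFBEEEEBEEEBEEEBFFFFFBEFFFFEEEBFBEFFFFEEEBFBEFFFFEEEBFBEFFFFEEEBEEEBEEEBEEEBFFFFEEEBEEEBEEEBFFFFEEEBEEEBEEEBFFFFFBEFBEFBEFBEFBEFFFFEEEBFBEFBEFBEFBEEEEBEEEBEEEBFFFFFBEFFFFEEEBFBEFFFFEEEBFBEFFFFEEEBFBEFFFFEEEBEEEBEEEBEEEBFFFFEEEBEEEBEEEBFFFFEEEBEEEBEEEBFFFFFBEFBEFBEFBEFBEFFFFEEEBFBEFBEFBEFBEEEEBEEEBEEEBFFFFFBEFFFFEEEBFBEFFFFEEEBFBEFFFFEEEBFBEFFFFEEEBEEEBEEEBEEEBFFFFEEEBEEEBEEEBFFFFEEEBEEEBEEEBFFFFFBEFBEFBEFBEFBEFFFFEEEBFBEFBEFBEFBEEEEBEEEBEEEBFFFFFBEFFFFEEEBFBEFFFFEEEBFBEFFFFEEEBFBEFFFFEEEBEEEBEEEBEEEBFFFFEEEBEEEBEEEBFFFFEEEBEEEBEEEBFFFFFBEFBEFBEFBEEEEBEEEBEEEBFFFFEEEBEEEBEEEBFFFFEEEBEEEBEEEBFFFFFBEFBEFBEFBEEEEBEEEBEEEBFFFFEEEBEEEBEEEBFFFFEEEBEEEBEEEBFFFFFBEFBEFBEFBEEEEBEEEBEEEBFFFFEEEBEEEBEEEBFFFFEEEBEEEBEEEBFFFFFBEFBEFBEFBEFBEFFFFEEEBFBEFFFFEEEBFBEFFFFEEEBFBEFFFFEEEBEEEBEEEBEEEBFFFFEEEBEEEBEEEBFFFFEEEBEEEBEEEBFFFFFBEFBEFBEFBEEEEBEEEBEEEBFFFFEEEBEEEBEEEBFFFFEEEBEEEBEEEBFFFFFBEFBEFBEFBEEEEBEEEBEEEBFFFFEEEBEEEBEEEBFFFFEEEBEEEBEEEBFFFFFBEFBEFBEFBEFBEFFFFEEEBFBEFFFFEEEBFBEFFFFEEEBFBEFFFFEEEBEEEBEEEBEEEBFFFFEEEBEEEBEEEBFFFFEEEBEEEBEEEBFFFFFBEFBEFBEFBEEEEBEEEBEEEBFFFFEEEBEEEBEEEBFFFFEEEBEEEBEEEBFFFFFBEFBEFBEFBEEEEBEEEBEEEBFFFFEEEBEEEBEEEBFFFFEEEBEEEBEEEBFFFFFBEFBEFBEFBEFBEFFFFEEEBFBEFFFFEEEBFBEFFFFEEEBFBEFFFFEEEBFBEFFFFEEEBFBEFBEFBEFBEEEEBEEEBEEEBFFFFFBEFFFFEEEBFBEFBEFBEFBEEEEBEEEBEEEBFFFFFBEFFFFEEEBFBEFBEFBEFBEEEEBEEEBEEEBFFFFFBEFFFFEEEBFBEFBEFBEFBEEEEBEEEBEEEBFFFF
Count of 'B': 297

Answer: 297


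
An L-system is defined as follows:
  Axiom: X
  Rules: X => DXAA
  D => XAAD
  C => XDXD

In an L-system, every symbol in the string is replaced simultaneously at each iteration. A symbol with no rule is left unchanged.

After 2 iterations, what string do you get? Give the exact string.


Answer: XAADDXAAAA

Derivation:
Step 0: X
Step 1: DXAA
Step 2: XAADDXAAAA


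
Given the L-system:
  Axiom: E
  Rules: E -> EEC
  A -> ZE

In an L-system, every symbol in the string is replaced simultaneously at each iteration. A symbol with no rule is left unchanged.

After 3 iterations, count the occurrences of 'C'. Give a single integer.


Answer: 7

Derivation:
Step 0: E  (0 'C')
Step 1: EEC  (1 'C')
Step 2: EECEECC  (3 'C')
Step 3: EECEECCEECEECCC  (7 'C')


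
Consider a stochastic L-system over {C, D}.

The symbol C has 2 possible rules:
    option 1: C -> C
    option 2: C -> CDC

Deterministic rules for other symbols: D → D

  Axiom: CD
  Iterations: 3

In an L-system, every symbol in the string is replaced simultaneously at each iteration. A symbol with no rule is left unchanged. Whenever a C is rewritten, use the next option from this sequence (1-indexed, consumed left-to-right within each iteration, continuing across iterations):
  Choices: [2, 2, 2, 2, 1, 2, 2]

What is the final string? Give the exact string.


Answer: CDCDCDCDCDCDCD

Derivation:
Step 0: CD
Step 1: CDCD  (used choices [2])
Step 2: CDCDCDCD  (used choices [2, 2])
Step 3: CDCDCDCDCDCDCD  (used choices [2, 1, 2, 2])


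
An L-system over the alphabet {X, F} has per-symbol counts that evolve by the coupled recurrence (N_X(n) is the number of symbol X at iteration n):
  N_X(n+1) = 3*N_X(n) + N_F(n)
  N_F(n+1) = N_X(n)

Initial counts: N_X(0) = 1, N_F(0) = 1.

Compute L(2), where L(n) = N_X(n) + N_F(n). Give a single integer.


Step 0: N_X=1, N_F=1, L=2
Step 1: N_X=4, N_F=1, L=5
Step 2: N_X=13, N_F=4, L=17

Answer: 17


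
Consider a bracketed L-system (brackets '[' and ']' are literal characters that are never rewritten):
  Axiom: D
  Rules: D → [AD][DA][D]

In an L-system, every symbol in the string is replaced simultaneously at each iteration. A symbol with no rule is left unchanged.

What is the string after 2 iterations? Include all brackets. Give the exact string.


Answer: [A[AD][DA][D]][[AD][DA][D]A][[AD][DA][D]]

Derivation:
Step 0: D
Step 1: [AD][DA][D]
Step 2: [A[AD][DA][D]][[AD][DA][D]A][[AD][DA][D]]


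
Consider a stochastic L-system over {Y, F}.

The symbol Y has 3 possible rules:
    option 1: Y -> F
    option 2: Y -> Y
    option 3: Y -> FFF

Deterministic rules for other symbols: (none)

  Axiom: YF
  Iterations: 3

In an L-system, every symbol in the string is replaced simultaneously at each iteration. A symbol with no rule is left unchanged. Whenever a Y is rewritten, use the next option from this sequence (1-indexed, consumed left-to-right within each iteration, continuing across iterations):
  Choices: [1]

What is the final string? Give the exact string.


Step 0: YF
Step 1: FF  (used choices [1])
Step 2: FF  (used choices [])
Step 3: FF  (used choices [])

Answer: FF


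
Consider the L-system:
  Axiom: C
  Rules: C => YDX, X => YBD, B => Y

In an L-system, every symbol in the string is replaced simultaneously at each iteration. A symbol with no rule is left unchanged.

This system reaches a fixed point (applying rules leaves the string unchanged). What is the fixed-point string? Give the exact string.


Step 0: C
Step 1: YDX
Step 2: YDYBD
Step 3: YDYYD
Step 4: YDYYD  (unchanged — fixed point at step 3)

Answer: YDYYD


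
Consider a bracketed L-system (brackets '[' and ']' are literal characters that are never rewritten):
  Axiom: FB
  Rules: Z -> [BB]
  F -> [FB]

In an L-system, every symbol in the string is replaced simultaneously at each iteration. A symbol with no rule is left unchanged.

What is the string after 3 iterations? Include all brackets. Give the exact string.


Step 0: FB
Step 1: [FB]B
Step 2: [[FB]B]B
Step 3: [[[FB]B]B]B

Answer: [[[FB]B]B]B


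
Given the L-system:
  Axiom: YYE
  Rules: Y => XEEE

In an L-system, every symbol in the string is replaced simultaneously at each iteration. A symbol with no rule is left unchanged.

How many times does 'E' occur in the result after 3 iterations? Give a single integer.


Step 0: YYE  (1 'E')
Step 1: XEEEXEEEE  (7 'E')
Step 2: XEEEXEEEE  (7 'E')
Step 3: XEEEXEEEE  (7 'E')

Answer: 7


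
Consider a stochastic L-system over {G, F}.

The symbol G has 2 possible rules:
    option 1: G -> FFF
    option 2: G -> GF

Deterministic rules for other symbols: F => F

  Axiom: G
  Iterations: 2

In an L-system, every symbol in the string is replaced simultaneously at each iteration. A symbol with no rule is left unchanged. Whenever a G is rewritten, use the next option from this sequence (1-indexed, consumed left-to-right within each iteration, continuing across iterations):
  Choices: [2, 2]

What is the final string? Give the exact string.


Answer: GFF

Derivation:
Step 0: G
Step 1: GF  (used choices [2])
Step 2: GFF  (used choices [2])


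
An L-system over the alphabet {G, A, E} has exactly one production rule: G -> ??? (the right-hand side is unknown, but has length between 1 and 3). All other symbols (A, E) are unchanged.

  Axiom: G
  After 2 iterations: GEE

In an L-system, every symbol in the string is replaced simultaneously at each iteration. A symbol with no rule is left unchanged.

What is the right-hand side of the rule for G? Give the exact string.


Trying G -> GE:
  Step 0: G
  Step 1: GE
  Step 2: GEE
Matches the given result.

Answer: GE


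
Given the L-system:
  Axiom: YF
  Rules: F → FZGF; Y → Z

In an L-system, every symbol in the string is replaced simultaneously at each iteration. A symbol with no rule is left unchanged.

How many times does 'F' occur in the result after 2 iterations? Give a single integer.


Answer: 4

Derivation:
Step 0: YF  (1 'F')
Step 1: ZFZGF  (2 'F')
Step 2: ZFZGFZGFZGF  (4 'F')


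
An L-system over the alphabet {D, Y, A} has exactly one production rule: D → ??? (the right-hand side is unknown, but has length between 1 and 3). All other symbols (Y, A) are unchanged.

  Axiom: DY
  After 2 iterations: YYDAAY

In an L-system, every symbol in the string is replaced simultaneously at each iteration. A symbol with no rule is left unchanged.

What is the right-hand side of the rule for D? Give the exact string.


Trying D → YDA:
  Step 0: DY
  Step 1: YDAY
  Step 2: YYDAAY
Matches the given result.

Answer: YDA


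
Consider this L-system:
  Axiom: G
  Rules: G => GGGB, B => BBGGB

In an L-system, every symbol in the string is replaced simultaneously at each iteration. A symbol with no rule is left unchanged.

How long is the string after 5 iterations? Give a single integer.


Step 0: length = 1
Step 1: length = 4
Step 2: length = 17
Step 3: length = 74
Step 4: length = 325
Step 5: length = 1432

Answer: 1432


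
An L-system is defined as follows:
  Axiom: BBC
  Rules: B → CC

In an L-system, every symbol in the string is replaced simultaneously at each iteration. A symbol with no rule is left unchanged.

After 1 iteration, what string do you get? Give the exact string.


Answer: CCCCC

Derivation:
Step 0: BBC
Step 1: CCCCC


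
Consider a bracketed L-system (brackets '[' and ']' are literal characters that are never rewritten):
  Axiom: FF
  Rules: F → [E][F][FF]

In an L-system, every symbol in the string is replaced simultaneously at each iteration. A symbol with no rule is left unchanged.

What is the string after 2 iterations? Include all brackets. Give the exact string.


Answer: [E][[E][F][FF]][[E][F][FF][E][F][FF]][E][[E][F][FF]][[E][F][FF][E][F][FF]]

Derivation:
Step 0: FF
Step 1: [E][F][FF][E][F][FF]
Step 2: [E][[E][F][FF]][[E][F][FF][E][F][FF]][E][[E][F][FF]][[E][F][FF][E][F][FF]]


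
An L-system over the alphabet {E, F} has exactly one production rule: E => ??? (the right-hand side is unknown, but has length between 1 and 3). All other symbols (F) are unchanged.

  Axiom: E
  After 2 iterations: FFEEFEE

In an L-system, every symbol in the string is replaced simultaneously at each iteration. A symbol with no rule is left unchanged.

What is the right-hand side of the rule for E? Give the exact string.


Answer: FEE

Derivation:
Trying E => FEE:
  Step 0: E
  Step 1: FEE
  Step 2: FFEEFEE
Matches the given result.


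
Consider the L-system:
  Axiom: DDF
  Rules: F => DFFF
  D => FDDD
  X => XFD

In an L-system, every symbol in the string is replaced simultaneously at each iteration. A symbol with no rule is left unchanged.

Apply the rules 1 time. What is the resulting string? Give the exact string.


Step 0: DDF
Step 1: FDDDFDDDDFFF

Answer: FDDDFDDDDFFF


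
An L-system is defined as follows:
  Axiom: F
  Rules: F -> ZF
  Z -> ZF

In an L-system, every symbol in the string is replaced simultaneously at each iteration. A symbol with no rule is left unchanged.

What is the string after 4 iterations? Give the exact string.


Answer: ZFZFZFZFZFZFZFZF

Derivation:
Step 0: F
Step 1: ZF
Step 2: ZFZF
Step 3: ZFZFZFZF
Step 4: ZFZFZFZFZFZFZFZF


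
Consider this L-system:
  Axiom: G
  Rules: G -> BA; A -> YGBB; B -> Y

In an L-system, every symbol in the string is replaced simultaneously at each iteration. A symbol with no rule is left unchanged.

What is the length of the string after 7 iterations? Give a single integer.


Step 0: length = 1
Step 1: length = 2
Step 2: length = 5
Step 3: length = 6
Step 4: length = 9
Step 5: length = 10
Step 6: length = 13
Step 7: length = 14

Answer: 14


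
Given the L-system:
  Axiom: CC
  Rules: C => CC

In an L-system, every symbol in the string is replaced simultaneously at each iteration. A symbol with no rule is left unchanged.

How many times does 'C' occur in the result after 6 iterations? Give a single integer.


Step 0: CC  (2 'C')
Step 1: CCCC  (4 'C')
Step 2: CCCCCCCC  (8 'C')
Step 3: CCCCCCCCCCCCCCCC  (16 'C')
Step 4: CCCCCCCCCCCCCCCCCCCCCCCCCCCCCCCC  (32 'C')
Step 5: CCCCCCCCCCCCCCCCCCCCCCCCCCCCCCCCCCCCCCCCCCCCCCCCCCCCCCCCCCCCCCCC  (64 'C')
Step 6: CCCCCCCCCCCCCCCCCCCCCCCCCCCCCCCCCCCCCCCCCCCCCCCCCCCCCCCCCCCCCCCCCCCCCCCCCCCCCCCCCCCCCCCCCCCCCCCCCCCCCCCCCCCCCCCCCCCCCCCCCCCCCCCC  (128 'C')

Answer: 128


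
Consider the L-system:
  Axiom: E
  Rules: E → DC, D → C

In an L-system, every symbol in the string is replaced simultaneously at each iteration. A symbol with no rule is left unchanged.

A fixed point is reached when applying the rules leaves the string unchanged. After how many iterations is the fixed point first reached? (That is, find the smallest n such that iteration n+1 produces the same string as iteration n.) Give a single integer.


Answer: 2

Derivation:
Step 0: E
Step 1: DC
Step 2: CC
Step 3: CC  (unchanged — fixed point at step 2)


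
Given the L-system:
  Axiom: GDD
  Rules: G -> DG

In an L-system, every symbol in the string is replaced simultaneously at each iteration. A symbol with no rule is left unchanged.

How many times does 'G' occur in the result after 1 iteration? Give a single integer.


Step 0: GDD  (1 'G')
Step 1: DGDD  (1 'G')

Answer: 1


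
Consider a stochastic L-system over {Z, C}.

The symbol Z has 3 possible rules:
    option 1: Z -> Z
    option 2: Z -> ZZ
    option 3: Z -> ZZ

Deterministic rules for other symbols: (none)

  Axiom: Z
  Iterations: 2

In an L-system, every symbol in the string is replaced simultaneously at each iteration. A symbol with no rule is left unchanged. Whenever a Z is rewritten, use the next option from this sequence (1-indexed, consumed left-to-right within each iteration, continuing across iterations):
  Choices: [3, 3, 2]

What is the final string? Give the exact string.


Step 0: Z
Step 1: ZZ  (used choices [3])
Step 2: ZZZZ  (used choices [3, 2])

Answer: ZZZZ


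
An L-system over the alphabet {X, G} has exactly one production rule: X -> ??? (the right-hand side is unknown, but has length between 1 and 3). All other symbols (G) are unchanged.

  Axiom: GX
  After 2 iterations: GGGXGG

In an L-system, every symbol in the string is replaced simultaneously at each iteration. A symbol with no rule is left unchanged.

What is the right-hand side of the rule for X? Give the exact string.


Answer: GXG

Derivation:
Trying X -> GXG:
  Step 0: GX
  Step 1: GGXG
  Step 2: GGGXGG
Matches the given result.


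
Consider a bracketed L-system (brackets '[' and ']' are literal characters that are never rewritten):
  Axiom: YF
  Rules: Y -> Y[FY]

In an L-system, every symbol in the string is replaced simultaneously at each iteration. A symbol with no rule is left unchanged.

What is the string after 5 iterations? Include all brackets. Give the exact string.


Answer: Y[FY][FY[FY]][FY[FY][FY[FY]]][FY[FY][FY[FY]][FY[FY][FY[FY]]]][FY[FY][FY[FY]][FY[FY][FY[FY]]][FY[FY][FY[FY]][FY[FY][FY[FY]]]]]F

Derivation:
Step 0: YF
Step 1: Y[FY]F
Step 2: Y[FY][FY[FY]]F
Step 3: Y[FY][FY[FY]][FY[FY][FY[FY]]]F
Step 4: Y[FY][FY[FY]][FY[FY][FY[FY]]][FY[FY][FY[FY]][FY[FY][FY[FY]]]]F
Step 5: Y[FY][FY[FY]][FY[FY][FY[FY]]][FY[FY][FY[FY]][FY[FY][FY[FY]]]][FY[FY][FY[FY]][FY[FY][FY[FY]]][FY[FY][FY[FY]][FY[FY][FY[FY]]]]]F


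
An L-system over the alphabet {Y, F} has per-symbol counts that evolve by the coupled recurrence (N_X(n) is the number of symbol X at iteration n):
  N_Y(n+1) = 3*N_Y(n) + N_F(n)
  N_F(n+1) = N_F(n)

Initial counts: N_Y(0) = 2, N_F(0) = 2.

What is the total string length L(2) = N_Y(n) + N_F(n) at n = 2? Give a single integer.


Step 0: N_Y=2, N_F=2, L=4
Step 1: N_Y=8, N_F=2, L=10
Step 2: N_Y=26, N_F=2, L=28

Answer: 28


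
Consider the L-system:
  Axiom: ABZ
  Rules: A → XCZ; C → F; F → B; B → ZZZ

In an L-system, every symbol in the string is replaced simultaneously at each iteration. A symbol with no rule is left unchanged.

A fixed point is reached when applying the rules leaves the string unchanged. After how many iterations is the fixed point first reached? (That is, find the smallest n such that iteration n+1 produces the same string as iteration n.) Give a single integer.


Answer: 4

Derivation:
Step 0: ABZ
Step 1: XCZZZZZ
Step 2: XFZZZZZ
Step 3: XBZZZZZ
Step 4: XZZZZZZZZ
Step 5: XZZZZZZZZ  (unchanged — fixed point at step 4)
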